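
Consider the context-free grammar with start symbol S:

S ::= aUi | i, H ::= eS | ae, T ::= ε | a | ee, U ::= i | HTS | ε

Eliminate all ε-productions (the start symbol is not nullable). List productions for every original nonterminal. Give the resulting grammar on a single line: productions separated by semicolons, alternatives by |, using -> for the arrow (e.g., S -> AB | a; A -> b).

S -> i | ai | aUi; H -> ae | eS; T -> a | ee; U -> i | HS | HTS

Nullable set: {T, U}.
S -> aUi: U nullable, giving aUi | ai.
Drop T -> ε.
Drop U -> ε.
U -> HTS: T nullable, giving HS | HTS.
Unchanged (no nullable symbols): S -> i; H -> ae; H -> eS; T -> a; T -> ee; U -> i.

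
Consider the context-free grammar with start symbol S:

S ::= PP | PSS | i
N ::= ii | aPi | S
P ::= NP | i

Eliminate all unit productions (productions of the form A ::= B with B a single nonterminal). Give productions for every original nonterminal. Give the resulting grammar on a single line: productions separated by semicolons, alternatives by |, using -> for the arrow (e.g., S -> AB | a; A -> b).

Unit productions: N->S.
Unit pairs (A ⇒* B via units): (N,S).
S: inherits non-unit rules of {S} → PP | PSS | i.
N: inherits non-unit rules of {N, S} → PP | PSS | aPi | i | ii.
P: inherits non-unit rules of {P} → NP | i.

S -> i | PP | PSS; N -> i | PP | ii | PSS | aPi; P -> i | NP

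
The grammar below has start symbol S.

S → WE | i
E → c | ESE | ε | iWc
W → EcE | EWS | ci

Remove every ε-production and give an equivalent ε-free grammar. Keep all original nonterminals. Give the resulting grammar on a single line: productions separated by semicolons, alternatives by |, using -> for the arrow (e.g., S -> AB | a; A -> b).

Nullable set: {E}.
S -> WE: E nullable, giving W | WE.
Drop E -> ε.
E -> ESE: E, E nullable, giving ES | ESE | S | SE.
W -> EWS: E nullable, giving EWS | WS.
W -> EcE: E, E nullable, giving Ec | EcE | c | cE.
Unchanged (no nullable symbols): S -> i; E -> c; E -> iWc; W -> ci.

S -> W | i | WE; E -> S | c | ES | SE | ESE | iWc; W -> c | Ec | WS | cE | ci | EWS | EcE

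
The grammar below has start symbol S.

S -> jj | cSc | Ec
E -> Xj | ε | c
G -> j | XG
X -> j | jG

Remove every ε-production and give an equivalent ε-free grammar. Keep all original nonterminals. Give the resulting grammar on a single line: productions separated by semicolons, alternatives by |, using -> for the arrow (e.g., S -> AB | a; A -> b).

S -> c | Ec | jj | cSc; E -> c | Xj; G -> j | XG; X -> j | jG

Nullable set: {E}.
S -> Ec: E nullable, giving Ec | c.
Drop E -> ε.
Unchanged (no nullable symbols): S -> cSc; S -> jj; E -> Xj; E -> c; G -> XG; G -> j; X -> j; X -> jG.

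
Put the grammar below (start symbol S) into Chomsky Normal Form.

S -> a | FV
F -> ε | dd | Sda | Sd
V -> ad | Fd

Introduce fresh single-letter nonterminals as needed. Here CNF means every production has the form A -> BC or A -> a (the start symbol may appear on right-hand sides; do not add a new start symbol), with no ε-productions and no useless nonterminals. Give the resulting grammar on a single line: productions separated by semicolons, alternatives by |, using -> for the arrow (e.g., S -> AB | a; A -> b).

S -> a | d | BA | FA | FV; A -> d; B -> a; C -> AB; F -> AA | SA | SC; V -> d | BA | FA

Nullable: {F}; after ε-elimination: S -> V | a | FV; F -> Sd | dd | Sda; V -> d | Fd | ad.
After unit-elimination: S -> a | d | FV | Fd | ad; F -> Sd | dd | Sda; V -> d | Fd | ad.
TERM: introduce B -> a, A -> d and substitute in every rule of length ≥2.
BIN: F -> SAB becomes F -> SC, C -> AB.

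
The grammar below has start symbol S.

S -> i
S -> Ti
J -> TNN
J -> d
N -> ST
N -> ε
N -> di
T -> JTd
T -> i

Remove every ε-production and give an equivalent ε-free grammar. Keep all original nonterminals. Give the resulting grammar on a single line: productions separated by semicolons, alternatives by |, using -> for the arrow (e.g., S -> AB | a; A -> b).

S -> i | Ti; J -> T | d | TN | TNN; N -> ST | di; T -> i | JTd

Nullable set: {N}.
J -> TNN: N, N nullable, giving T | TN | TNN.
Drop N -> ε.
Unchanged (no nullable symbols): S -> Ti; S -> i; J -> d; N -> ST; N -> di; T -> JTd; T -> i.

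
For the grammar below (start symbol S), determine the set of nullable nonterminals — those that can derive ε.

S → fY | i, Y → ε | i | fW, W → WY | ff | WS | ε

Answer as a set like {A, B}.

{W, Y}

Directly nullable (have an ε-rule): {W, Y}.
Not nullable: S — each has a terminal in every rule's right-hand side or depends on a non-nullable symbol.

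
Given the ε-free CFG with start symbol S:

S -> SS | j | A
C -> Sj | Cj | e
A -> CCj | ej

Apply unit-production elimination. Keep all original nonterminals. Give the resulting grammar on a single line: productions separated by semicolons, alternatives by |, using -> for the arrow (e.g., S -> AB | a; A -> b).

S -> j | SS | ej | CCj; A -> ej | CCj; C -> e | Cj | Sj

Unit productions: S->A.
Unit pairs (A ⇒* B via units): (S,A).
S: inherits non-unit rules of {A, S} → CCj | SS | ej | j.
A: inherits non-unit rules of {A} → CCj | ej.
C: inherits non-unit rules of {C} → Cj | Sj | e.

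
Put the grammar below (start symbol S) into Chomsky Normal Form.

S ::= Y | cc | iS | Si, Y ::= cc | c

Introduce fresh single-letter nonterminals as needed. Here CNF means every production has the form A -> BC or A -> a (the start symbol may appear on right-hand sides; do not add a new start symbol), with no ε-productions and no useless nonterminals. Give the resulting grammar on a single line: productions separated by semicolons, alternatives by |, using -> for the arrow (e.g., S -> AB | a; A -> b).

No ε-productions.
After unit-elimination: S -> c | Si | cc | iS; Y -> c | cc.
TERM: introduce B -> c, A -> i and substitute in every rule of length ≥2.
Drop unreachable/unproductive: Y.

S -> c | AS | BB | SA; A -> i; B -> c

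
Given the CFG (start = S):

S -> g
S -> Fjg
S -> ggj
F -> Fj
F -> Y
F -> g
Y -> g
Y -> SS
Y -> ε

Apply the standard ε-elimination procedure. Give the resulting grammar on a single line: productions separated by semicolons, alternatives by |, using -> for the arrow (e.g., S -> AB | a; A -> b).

S -> g | jg | Fjg | ggj; F -> Y | g | j | Fj; Y -> g | SS

Nullable set: {F, Y}.
S -> Fjg: F nullable, giving Fjg | jg.
F -> Fj: F nullable, giving Fj | j.
F -> Y: Y nullable, giving Y.
Drop Y -> ε.
Unchanged (no nullable symbols): S -> g; S -> ggj; F -> g; Y -> SS; Y -> g.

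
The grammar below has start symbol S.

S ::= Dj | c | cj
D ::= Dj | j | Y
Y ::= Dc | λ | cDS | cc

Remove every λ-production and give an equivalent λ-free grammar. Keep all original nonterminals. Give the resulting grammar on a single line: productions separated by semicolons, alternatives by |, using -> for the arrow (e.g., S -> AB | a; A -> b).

Nullable set: {D, Y}.
S -> Dj: D nullable, giving Dj | j.
D -> Dj: D nullable, giving Dj | j.
D -> Y: Y nullable, giving Y.
Drop Y -> λ.
Y -> Dc: D nullable, giving Dc | c.
Y -> cDS: D nullable, giving cDS | cS.
Unchanged (no nullable symbols): S -> c; S -> cj; D -> j; Y -> cc.

S -> c | j | Dj | cj; D -> Y | j | Dj; Y -> c | Dc | cS | cc | cDS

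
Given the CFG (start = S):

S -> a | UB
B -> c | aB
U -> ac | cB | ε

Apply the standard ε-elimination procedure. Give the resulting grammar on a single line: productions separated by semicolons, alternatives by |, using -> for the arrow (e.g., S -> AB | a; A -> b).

Nullable set: {U}.
S -> UB: U nullable, giving B | UB.
Drop U -> ε.
Unchanged (no nullable symbols): S -> a; B -> aB; B -> c; U -> ac; U -> cB.

S -> B | a | UB; B -> c | aB; U -> ac | cB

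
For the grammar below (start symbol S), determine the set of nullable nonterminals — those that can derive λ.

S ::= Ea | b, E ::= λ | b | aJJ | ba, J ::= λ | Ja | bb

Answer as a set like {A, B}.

Directly nullable (have an ε-rule): {E, J}.
Not nullable: S — each has a terminal in every rule's right-hand side or depends on a non-nullable symbol.

{E, J}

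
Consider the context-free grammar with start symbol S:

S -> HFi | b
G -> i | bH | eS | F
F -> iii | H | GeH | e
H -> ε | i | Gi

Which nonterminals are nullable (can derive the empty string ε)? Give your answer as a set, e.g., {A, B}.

{F, G, H}

Directly nullable (have an ε-rule): {H}.
F is nullable via F -> H (every symbol on the right is already known nullable).
G is nullable via G -> F (every symbol on the right is already known nullable).
Not nullable: S — each has a terminal in every rule's right-hand side or depends on a non-nullable symbol.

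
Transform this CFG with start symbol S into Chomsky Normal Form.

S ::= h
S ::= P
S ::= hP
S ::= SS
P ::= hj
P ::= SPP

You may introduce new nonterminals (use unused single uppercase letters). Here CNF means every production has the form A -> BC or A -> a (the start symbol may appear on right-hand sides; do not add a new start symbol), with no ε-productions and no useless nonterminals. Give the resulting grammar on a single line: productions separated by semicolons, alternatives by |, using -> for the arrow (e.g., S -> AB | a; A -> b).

S -> h | AB | AP | SD | SS; A -> h; B -> j; C -> PP; D -> PP; P -> AB | SC

No ε-productions.
After unit-elimination: S -> h | SS | hP | hj | SPP; P -> hj | SPP.
TERM: introduce A -> h, B -> j and substitute in every rule of length ≥2.
BIN: P -> SPP becomes P -> SC, C -> PP; S -> SPP becomes S -> SD, D -> PP.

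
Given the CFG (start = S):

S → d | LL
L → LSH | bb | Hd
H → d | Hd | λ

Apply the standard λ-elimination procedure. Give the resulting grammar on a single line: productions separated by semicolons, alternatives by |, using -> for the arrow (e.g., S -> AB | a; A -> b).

S -> d | LL; H -> d | Hd; L -> d | Hd | LS | bb | LSH

Nullable set: {H}.
Drop H -> λ.
H -> Hd: H nullable, giving Hd | d.
L -> Hd: H nullable, giving Hd | d.
L -> LSH: H nullable, giving LS | LSH.
Unchanged (no nullable symbols): S -> LL; S -> d; H -> d; L -> bb.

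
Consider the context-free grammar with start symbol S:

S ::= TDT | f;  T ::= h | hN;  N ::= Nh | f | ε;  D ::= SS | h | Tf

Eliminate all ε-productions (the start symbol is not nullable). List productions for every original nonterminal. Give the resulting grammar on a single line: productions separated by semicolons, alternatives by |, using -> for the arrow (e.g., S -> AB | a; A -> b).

Nullable set: {N}.
Drop N -> ε.
N -> Nh: N nullable, giving Nh | h.
T -> hN: N nullable, giving h | hN.
Unchanged (no nullable symbols): S -> TDT; S -> f; D -> SS; D -> Tf; D -> h; N -> f; T -> h.

S -> f | TDT; D -> h | SS | Tf; N -> f | h | Nh; T -> h | hN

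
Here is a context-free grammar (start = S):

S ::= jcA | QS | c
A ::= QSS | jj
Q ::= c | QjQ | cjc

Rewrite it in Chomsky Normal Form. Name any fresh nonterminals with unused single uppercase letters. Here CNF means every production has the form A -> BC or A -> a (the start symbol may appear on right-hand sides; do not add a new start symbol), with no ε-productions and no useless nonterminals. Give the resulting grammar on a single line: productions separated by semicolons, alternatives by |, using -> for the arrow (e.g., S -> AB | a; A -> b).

S -> c | BG | QS; A -> BB | QD; B -> j; C -> c; D -> SS; E -> BC; F -> BQ; G -> CA; Q -> c | CE | QF

No ε-productions.
No unit productions to eliminate.
TERM: introduce C -> c, B -> j and substitute in every rule of length ≥2.
BIN: A -> QSS becomes A -> QD, D -> SS; Q -> CBC becomes Q -> CE, E -> BC; Q -> QBQ becomes Q -> QF, F -> BQ; S -> BCA becomes S -> BG, G -> CA.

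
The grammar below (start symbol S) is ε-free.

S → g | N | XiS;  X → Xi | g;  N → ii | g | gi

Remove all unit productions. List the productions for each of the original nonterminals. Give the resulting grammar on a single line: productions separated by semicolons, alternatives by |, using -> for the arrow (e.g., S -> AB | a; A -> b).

S -> g | gi | ii | XiS; N -> g | gi | ii; X -> g | Xi

Unit productions: S->N.
Unit pairs (A ⇒* B via units): (S,N).
S: inherits non-unit rules of {N, S} → XiS | g | gi | ii.
N: inherits non-unit rules of {N} → g | gi | ii.
X: inherits non-unit rules of {X} → Xi | g.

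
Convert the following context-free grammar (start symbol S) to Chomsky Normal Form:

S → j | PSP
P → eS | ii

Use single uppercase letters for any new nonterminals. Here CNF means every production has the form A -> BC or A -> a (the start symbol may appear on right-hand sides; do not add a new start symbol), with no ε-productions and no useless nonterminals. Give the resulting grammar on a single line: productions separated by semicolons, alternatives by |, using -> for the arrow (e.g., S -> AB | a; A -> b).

No ε-productions.
No unit productions to eliminate.
TERM: introduce A -> e, B -> i and substitute in every rule of length ≥2.
BIN: S -> PSP becomes S -> PC, C -> SP.

S -> j | PC; A -> e; B -> i; C -> SP; P -> AS | BB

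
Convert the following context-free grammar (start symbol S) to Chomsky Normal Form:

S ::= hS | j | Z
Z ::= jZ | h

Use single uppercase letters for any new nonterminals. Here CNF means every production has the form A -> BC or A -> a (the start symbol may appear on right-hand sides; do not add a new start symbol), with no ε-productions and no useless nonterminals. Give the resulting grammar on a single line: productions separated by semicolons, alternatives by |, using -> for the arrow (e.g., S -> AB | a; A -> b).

S -> h | j | AS | BZ; A -> h; B -> j; Z -> h | BZ

No ε-productions.
After unit-elimination: S -> h | j | hS | jZ; Z -> h | jZ.
TERM: introduce A -> h, B -> j and substitute in every rule of length ≥2.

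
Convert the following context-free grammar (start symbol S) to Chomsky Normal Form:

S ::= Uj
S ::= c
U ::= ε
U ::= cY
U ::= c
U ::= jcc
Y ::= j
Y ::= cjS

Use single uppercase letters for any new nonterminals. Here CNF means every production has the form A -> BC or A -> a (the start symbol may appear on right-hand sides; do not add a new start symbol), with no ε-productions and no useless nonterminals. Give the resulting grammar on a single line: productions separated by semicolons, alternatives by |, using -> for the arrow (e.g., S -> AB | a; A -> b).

Nullable: {U}; after ε-elimination: S -> c | j | Uj; U -> c | cY | jcc; Y -> j | cjS.
No unit productions to eliminate.
TERM: introduce B -> c, A -> j and substitute in every rule of length ≥2.
BIN: U -> ABB becomes U -> AC, C -> BB; Y -> BAS becomes Y -> BD, D -> AS.

S -> c | j | UA; A -> j; B -> c; C -> BB; D -> AS; U -> c | AC | BY; Y -> j | BD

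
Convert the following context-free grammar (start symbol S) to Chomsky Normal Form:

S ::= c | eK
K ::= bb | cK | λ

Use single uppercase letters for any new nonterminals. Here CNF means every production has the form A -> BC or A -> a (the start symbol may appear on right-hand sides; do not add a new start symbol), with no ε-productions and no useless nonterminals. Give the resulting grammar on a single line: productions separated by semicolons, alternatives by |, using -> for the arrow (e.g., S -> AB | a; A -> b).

S -> c | e | CK; A -> b; B -> c; C -> e; K -> c | AA | BK

Nullable: {K}; after ε-elimination: S -> c | e | eK; K -> c | bb | cK.
No unit productions to eliminate.
TERM: introduce A -> b, B -> c, C -> e and substitute in every rule of length ≥2.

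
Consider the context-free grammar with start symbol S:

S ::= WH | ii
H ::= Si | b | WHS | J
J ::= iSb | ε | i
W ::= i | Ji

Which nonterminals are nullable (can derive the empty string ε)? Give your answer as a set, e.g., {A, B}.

Directly nullable (have an ε-rule): {J}.
H is nullable via H -> J (every symbol on the right is already known nullable).
Not nullable: S, W — each has a terminal in every rule's right-hand side or depends on a non-nullable symbol.

{H, J}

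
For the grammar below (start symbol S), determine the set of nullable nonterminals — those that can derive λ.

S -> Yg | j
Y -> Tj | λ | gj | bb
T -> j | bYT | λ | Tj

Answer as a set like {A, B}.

Directly nullable (have an ε-rule): {T, Y}.
Not nullable: S — each has a terminal in every rule's right-hand side or depends on a non-nullable symbol.

{T, Y}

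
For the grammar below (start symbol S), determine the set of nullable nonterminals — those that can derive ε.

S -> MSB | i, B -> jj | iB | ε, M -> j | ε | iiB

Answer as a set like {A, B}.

Directly nullable (have an ε-rule): {B, M}.
Not nullable: S — each has a terminal in every rule's right-hand side or depends on a non-nullable symbol.

{B, M}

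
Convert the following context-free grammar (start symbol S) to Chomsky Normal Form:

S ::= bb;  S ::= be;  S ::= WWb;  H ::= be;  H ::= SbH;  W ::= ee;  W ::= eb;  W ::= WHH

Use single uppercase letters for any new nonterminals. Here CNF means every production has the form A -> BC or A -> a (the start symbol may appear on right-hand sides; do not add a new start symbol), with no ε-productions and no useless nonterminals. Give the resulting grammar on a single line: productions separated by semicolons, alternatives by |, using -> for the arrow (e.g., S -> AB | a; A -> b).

S -> AA | AB | WD; A -> b; B -> e; C -> AH; D -> WA; E -> HH; H -> AB | SC; W -> BA | BB | WE

No ε-productions.
No unit productions to eliminate.
TERM: introduce A -> b, B -> e and substitute in every rule of length ≥2.
BIN: H -> SAH becomes H -> SC, C -> AH; S -> WWA becomes S -> WD, D -> WA; W -> WHH becomes W -> WE, E -> HH.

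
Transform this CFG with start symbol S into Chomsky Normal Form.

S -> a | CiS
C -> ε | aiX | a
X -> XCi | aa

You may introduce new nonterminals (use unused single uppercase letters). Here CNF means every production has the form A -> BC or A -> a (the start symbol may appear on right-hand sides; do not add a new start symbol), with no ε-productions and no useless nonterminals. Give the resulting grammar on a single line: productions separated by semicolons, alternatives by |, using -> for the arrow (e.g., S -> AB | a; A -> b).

Nullable: {C}; after ε-elimination: S -> a | iS | CiS; C -> a | aiX; X -> Xi | aa | XCi.
No unit productions to eliminate.
TERM: introduce A -> a, B -> i and substitute in every rule of length ≥2.
BIN: C -> ABX becomes C -> AD, D -> BX; S -> CBS becomes S -> CE, E -> BS; X -> XCB becomes X -> XF, F -> CB.

S -> a | BS | CE; A -> a; B -> i; C -> a | AD; D -> BX; E -> BS; F -> CB; X -> AA | XB | XF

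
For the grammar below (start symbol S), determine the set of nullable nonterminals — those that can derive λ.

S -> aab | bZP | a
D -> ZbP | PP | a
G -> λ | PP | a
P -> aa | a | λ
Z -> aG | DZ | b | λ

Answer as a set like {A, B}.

{D, G, P, Z}

Directly nullable (have an ε-rule): {G, P, Z}.
D is nullable via D -> PP (every symbol on the right is already known nullable).
Not nullable: S — each has a terminal in every rule's right-hand side or depends on a non-nullable symbol.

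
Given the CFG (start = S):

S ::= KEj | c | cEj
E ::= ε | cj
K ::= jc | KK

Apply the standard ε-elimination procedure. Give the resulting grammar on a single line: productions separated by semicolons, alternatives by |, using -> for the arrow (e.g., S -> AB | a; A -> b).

Nullable set: {E}.
S -> KEj: E nullable, giving KEj | Kj.
S -> cEj: E nullable, giving cEj | cj.
Drop E -> ε.
Unchanged (no nullable symbols): S -> c; E -> cj; K -> KK; K -> jc.

S -> c | Kj | cj | KEj | cEj; E -> cj; K -> KK | jc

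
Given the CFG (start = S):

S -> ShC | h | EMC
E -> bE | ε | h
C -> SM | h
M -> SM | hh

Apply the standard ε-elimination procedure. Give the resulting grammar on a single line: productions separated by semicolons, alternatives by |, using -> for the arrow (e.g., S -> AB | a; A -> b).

Nullable set: {E}.
S -> EMC: E nullable, giving EMC | MC.
Drop E -> ε.
E -> bE: E nullable, giving b | bE.
Unchanged (no nullable symbols): S -> ShC; S -> h; C -> SM; C -> h; E -> h; M -> SM; M -> hh.

S -> h | MC | EMC | ShC; C -> h | SM; E -> b | h | bE; M -> SM | hh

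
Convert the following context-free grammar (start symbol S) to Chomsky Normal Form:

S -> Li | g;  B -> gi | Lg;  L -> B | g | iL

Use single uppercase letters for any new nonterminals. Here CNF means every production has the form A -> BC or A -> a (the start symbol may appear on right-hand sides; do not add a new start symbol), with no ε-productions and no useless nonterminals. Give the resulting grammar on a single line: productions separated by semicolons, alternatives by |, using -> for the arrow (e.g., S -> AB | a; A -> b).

No ε-productions.
After unit-elimination: S -> g | Li; B -> Lg | gi; L -> g | Lg | gi | iL.
TERM: introduce A -> g, C -> i and substitute in every rule of length ≥2.
Drop unreachable/unproductive: B.

S -> g | LC; A -> g; C -> i; L -> g | AC | CL | LA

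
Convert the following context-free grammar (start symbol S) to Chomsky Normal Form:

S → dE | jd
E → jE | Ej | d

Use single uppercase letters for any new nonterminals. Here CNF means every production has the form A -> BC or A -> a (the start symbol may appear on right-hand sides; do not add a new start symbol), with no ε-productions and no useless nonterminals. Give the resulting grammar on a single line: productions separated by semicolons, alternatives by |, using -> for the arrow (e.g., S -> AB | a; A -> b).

No ε-productions.
No unit productions to eliminate.
TERM: introduce B -> d, A -> j and substitute in every rule of length ≥2.

S -> AB | BE; A -> j; B -> d; E -> d | AE | EA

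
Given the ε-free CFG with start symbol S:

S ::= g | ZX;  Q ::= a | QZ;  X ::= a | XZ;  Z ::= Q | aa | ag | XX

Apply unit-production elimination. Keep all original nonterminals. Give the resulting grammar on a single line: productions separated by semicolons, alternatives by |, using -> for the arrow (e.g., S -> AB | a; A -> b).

Unit productions: Z->Q.
Unit pairs (A ⇒* B via units): (Z,Q).
S: inherits non-unit rules of {S} → ZX | g.
Q: inherits non-unit rules of {Q} → QZ | a.
X: inherits non-unit rules of {X} → XZ | a.
Z: inherits non-unit rules of {Q, Z} → QZ | XX | a | aa | ag.

S -> g | ZX; Q -> a | QZ; X -> a | XZ; Z -> a | QZ | XX | aa | ag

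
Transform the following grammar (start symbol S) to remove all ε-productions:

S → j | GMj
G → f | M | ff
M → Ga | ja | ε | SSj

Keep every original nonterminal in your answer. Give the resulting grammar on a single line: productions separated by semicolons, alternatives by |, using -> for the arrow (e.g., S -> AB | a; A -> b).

S -> j | Gj | Mj | GMj; G -> M | f | ff; M -> a | Ga | ja | SSj

Nullable set: {G, M}.
S -> GMj: G, M nullable, giving GMj | Gj | Mj | j.
G -> M: M nullable, giving M.
Drop M -> ε.
M -> Ga: G nullable, giving Ga | a.
Unchanged (no nullable symbols): S -> j; G -> f; G -> ff; M -> SSj; M -> ja.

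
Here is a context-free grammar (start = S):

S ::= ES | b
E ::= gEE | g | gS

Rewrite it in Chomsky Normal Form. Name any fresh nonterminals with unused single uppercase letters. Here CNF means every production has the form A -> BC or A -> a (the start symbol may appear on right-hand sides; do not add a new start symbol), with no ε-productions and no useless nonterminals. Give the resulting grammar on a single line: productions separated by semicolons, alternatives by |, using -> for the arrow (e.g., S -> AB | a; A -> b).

No ε-productions.
No unit productions to eliminate.
TERM: introduce A -> g and substitute in every rule of length ≥2.
BIN: E -> AEE becomes E -> AB, B -> EE.

S -> b | ES; A -> g; B -> EE; E -> g | AB | AS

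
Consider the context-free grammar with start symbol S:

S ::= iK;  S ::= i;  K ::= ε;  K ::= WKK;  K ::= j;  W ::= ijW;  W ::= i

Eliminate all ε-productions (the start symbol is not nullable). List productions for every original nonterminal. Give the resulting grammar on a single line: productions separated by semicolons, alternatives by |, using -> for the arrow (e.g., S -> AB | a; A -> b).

Nullable set: {K}.
S -> iK: K nullable, giving i | iK.
Drop K -> ε.
K -> WKK: K, K nullable, giving W | WK | WKK.
Unchanged (no nullable symbols): S -> i; K -> j; W -> i; W -> ijW.

S -> i | iK; K -> W | j | WK | WKK; W -> i | ijW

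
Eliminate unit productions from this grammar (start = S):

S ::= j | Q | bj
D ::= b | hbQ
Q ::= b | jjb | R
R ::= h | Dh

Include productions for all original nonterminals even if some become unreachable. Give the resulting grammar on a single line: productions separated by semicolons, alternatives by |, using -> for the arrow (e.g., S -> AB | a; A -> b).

Unit productions: Q->R, S->Q.
Unit pairs (A ⇒* B via units): (Q,R), (S,Q), (S,R).
S: inherits non-unit rules of {Q, R, S} → Dh | b | bj | h | j | jjb.
D: inherits non-unit rules of {D} → b | hbQ.
Q: inherits non-unit rules of {Q, R} → Dh | b | h | jjb.
R: inherits non-unit rules of {R} → Dh | h.

S -> b | h | j | Dh | bj | jjb; D -> b | hbQ; Q -> b | h | Dh | jjb; R -> h | Dh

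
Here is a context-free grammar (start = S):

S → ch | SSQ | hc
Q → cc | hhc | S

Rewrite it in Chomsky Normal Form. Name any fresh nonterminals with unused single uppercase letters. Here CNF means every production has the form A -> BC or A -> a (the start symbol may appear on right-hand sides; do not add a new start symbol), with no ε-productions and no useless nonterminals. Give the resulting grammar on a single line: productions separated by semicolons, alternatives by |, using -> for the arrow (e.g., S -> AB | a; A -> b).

No ε-productions.
After unit-elimination: S -> ch | hc | SSQ; Q -> cc | ch | hc | SSQ | hhc.
TERM: introduce A -> c, B -> h and substitute in every rule of length ≥2.
BIN: Q -> BBA becomes Q -> BC, C -> BA; Q -> SSQ becomes Q -> SD, D -> SQ; S -> SSQ becomes S -> SE, E -> SQ.

S -> AB | BA | SE; A -> c; B -> h; C -> BA; D -> SQ; E -> SQ; Q -> AA | AB | BA | BC | SD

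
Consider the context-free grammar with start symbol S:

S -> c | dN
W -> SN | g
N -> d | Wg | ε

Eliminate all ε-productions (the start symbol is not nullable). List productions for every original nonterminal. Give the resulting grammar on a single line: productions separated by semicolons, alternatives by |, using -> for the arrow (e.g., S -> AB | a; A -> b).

S -> c | d | dN; N -> d | Wg; W -> S | g | SN

Nullable set: {N}.
S -> dN: N nullable, giving d | dN.
Drop N -> ε.
W -> SN: N nullable, giving S | SN.
Unchanged (no nullable symbols): S -> c; N -> Wg; N -> d; W -> g.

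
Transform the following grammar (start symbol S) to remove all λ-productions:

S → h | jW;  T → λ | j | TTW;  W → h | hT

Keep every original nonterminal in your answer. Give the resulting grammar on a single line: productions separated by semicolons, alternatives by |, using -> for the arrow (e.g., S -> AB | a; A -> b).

Nullable set: {T}.
Drop T -> λ.
T -> TTW: T, T nullable, giving TTW | TW | W.
W -> hT: T nullable, giving h | hT.
Unchanged (no nullable symbols): S -> h; S -> jW; T -> j; W -> h.

S -> h | jW; T -> W | j | TW | TTW; W -> h | hT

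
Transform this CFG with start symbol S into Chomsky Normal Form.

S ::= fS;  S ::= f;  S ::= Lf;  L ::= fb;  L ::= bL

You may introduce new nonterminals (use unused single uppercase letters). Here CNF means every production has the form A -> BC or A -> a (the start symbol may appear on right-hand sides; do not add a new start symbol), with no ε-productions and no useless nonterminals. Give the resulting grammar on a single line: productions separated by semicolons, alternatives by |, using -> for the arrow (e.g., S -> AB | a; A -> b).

S -> f | BS | LB; A -> b; B -> f; L -> AL | BA

No ε-productions.
No unit productions to eliminate.
TERM: introduce A -> b, B -> f and substitute in every rule of length ≥2.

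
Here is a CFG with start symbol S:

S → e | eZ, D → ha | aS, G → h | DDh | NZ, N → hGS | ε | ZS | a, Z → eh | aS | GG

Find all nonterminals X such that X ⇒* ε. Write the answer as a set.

Directly nullable (have an ε-rule): {N}.
Not nullable: D, G, S, Z — each has a terminal in every rule's right-hand side or depends on a non-nullable symbol.

{N}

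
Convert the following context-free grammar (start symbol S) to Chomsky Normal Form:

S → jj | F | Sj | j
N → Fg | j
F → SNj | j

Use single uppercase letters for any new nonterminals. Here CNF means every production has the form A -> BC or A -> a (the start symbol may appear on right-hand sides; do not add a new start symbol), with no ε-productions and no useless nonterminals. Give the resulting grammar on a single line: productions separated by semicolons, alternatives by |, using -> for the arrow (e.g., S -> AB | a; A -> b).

No ε-productions.
After unit-elimination: S -> j | Sj | jj | SNj; F -> j | SNj; N -> j | Fg.
TERM: introduce B -> g, A -> j and substitute in every rule of length ≥2.
BIN: F -> SNA becomes F -> SC, C -> NA; S -> SNA becomes S -> SD, D -> NA.

S -> j | AA | SA | SD; A -> j; B -> g; C -> NA; D -> NA; F -> j | SC; N -> j | FB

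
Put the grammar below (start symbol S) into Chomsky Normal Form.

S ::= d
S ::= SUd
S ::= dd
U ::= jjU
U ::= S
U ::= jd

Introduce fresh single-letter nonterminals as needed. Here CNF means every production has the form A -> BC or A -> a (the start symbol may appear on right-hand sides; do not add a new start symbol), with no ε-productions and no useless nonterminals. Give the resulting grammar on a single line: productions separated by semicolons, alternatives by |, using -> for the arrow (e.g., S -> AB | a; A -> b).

S -> d | AA | SC; A -> d; B -> j; C -> UA; D -> BU; E -> UA; U -> d | AA | BA | BD | SE

No ε-productions.
After unit-elimination: S -> d | dd | SUd; U -> d | dd | jd | SUd | jjU.
TERM: introduce A -> d, B -> j and substitute in every rule of length ≥2.
BIN: S -> SUA becomes S -> SC, C -> UA; U -> BBU becomes U -> BD, D -> BU; U -> SUA becomes U -> SE, E -> UA.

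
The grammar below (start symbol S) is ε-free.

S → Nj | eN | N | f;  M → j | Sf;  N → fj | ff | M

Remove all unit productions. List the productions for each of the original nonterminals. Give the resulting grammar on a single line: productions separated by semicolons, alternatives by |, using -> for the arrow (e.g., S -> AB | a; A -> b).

S -> f | j | Nj | Sf | eN | ff | fj; M -> j | Sf; N -> j | Sf | ff | fj

Unit productions: N->M, S->N.
Unit pairs (A ⇒* B via units): (N,M), (S,M), (S,N).
S: inherits non-unit rules of {M, N, S} → Nj | Sf | eN | f | ff | fj | j.
M: inherits non-unit rules of {M} → Sf | j.
N: inherits non-unit rules of {M, N} → Sf | ff | fj | j.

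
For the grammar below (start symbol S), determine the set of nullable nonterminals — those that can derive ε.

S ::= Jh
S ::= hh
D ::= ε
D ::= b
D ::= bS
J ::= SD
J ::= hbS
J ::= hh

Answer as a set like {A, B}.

Directly nullable (have an ε-rule): {D}.
Not nullable: J, S — each has a terminal in every rule's right-hand side or depends on a non-nullable symbol.

{D}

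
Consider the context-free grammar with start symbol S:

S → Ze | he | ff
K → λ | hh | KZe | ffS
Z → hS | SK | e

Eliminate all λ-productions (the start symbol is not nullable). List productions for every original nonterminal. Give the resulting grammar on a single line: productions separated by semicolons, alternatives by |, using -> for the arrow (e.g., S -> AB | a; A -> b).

Nullable set: {K}.
Drop K -> λ.
K -> KZe: K nullable, giving KZe | Ze.
Z -> SK: K nullable, giving S | SK.
Unchanged (no nullable symbols): S -> Ze; S -> ff; S -> he; K -> ffS; K -> hh; Z -> e; Z -> hS.

S -> Ze | ff | he; K -> Ze | hh | KZe | ffS; Z -> S | e | SK | hS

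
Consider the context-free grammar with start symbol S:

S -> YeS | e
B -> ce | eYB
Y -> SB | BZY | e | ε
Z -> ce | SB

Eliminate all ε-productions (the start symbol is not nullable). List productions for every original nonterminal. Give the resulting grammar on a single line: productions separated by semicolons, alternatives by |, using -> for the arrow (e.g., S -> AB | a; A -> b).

S -> e | eS | YeS; B -> ce | eB | eYB; Y -> e | BZ | SB | BZY; Z -> SB | ce

Nullable set: {Y}.
S -> YeS: Y nullable, giving YeS | eS.
B -> eYB: Y nullable, giving eB | eYB.
Drop Y -> ε.
Y -> BZY: Y nullable, giving BZ | BZY.
Unchanged (no nullable symbols): S -> e; B -> ce; Y -> SB; Y -> e; Z -> SB; Z -> ce.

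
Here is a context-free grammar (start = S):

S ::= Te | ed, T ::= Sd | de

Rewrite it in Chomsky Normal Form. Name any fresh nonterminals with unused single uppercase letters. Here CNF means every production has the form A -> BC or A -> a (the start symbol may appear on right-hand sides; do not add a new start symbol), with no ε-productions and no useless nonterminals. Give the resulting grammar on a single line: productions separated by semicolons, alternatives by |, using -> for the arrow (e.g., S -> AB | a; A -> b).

S -> AB | TA; A -> e; B -> d; T -> BA | SB

No ε-productions.
No unit productions to eliminate.
TERM: introduce B -> d, A -> e and substitute in every rule of length ≥2.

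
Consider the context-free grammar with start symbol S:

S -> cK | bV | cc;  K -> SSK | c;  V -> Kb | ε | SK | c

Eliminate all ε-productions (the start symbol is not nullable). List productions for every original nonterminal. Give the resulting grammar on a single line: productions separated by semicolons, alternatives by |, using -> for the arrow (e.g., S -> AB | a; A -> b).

S -> b | bV | cK | cc; K -> c | SSK; V -> c | Kb | SK

Nullable set: {V}.
S -> bV: V nullable, giving b | bV.
Drop V -> ε.
Unchanged (no nullable symbols): S -> cK; S -> cc; K -> SSK; K -> c; V -> Kb; V -> SK; V -> c.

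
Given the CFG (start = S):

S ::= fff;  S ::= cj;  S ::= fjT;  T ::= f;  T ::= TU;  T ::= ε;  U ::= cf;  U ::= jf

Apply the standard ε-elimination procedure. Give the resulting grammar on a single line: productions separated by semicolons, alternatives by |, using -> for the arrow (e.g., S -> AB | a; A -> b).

S -> cj | fj | fff | fjT; T -> U | f | TU; U -> cf | jf

Nullable set: {T}.
S -> fjT: T nullable, giving fj | fjT.
Drop T -> ε.
T -> TU: T nullable, giving TU | U.
Unchanged (no nullable symbols): S -> cj; S -> fff; T -> f; U -> cf; U -> jf.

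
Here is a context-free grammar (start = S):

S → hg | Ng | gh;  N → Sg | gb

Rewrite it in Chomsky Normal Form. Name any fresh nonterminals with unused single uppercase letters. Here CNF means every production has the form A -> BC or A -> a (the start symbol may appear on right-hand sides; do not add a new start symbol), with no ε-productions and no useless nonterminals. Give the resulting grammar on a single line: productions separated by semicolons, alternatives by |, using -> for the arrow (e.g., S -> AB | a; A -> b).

S -> AC | CA | NA; A -> g; B -> b; C -> h; N -> AB | SA

No ε-productions.
No unit productions to eliminate.
TERM: introduce B -> b, A -> g, C -> h and substitute in every rule of length ≥2.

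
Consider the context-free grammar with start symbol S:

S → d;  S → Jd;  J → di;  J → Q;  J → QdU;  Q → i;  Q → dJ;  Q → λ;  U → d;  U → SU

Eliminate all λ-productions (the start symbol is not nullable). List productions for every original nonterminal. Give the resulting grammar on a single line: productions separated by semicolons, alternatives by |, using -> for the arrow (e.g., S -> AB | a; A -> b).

Nullable set: {J, Q}.
S -> Jd: J nullable, giving Jd | d.
J -> Q: Q nullable, giving Q.
J -> QdU: Q nullable, giving QdU | dU.
Drop Q -> λ.
Q -> dJ: J nullable, giving d | dJ.
Unchanged (no nullable symbols): S -> d; J -> di; Q -> i; U -> SU; U -> d.

S -> d | Jd; J -> Q | dU | di | QdU; Q -> d | i | dJ; U -> d | SU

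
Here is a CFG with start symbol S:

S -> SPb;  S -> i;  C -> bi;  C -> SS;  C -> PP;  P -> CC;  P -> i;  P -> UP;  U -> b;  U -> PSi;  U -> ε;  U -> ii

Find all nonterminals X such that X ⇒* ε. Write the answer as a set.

{U}

Directly nullable (have an ε-rule): {U}.
Not nullable: C, P, S — each has a terminal in every rule's right-hand side or depends on a non-nullable symbol.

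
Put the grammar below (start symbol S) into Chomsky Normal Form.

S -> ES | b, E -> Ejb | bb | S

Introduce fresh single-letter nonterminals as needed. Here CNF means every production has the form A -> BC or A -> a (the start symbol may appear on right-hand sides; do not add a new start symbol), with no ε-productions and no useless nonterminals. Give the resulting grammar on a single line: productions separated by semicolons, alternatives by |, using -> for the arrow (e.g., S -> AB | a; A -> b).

S -> b | ES; A -> j; B -> b; C -> AB; E -> b | BB | EC | ES

No ε-productions.
After unit-elimination: S -> b | ES; E -> b | ES | bb | Ejb.
TERM: introduce B -> b, A -> j and substitute in every rule of length ≥2.
BIN: E -> EAB becomes E -> EC, C -> AB.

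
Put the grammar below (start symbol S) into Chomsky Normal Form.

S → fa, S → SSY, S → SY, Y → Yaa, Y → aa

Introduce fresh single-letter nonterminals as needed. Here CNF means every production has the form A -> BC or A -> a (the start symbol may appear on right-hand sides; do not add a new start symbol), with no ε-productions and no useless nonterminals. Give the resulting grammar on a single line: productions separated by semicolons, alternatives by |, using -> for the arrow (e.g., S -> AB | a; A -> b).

S -> AB | SC | SY; A -> f; B -> a; C -> SY; D -> BB; Y -> BB | YD

No ε-productions.
No unit productions to eliminate.
TERM: introduce B -> a, A -> f and substitute in every rule of length ≥2.
BIN: S -> SSY becomes S -> SC, C -> SY; Y -> YBB becomes Y -> YD, D -> BB.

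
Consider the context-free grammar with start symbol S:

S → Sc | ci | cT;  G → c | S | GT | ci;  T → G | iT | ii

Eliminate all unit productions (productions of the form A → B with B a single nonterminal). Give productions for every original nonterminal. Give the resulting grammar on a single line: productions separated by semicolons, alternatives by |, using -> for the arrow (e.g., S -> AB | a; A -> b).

S -> Sc | cT | ci; G -> c | GT | Sc | cT | ci; T -> c | GT | Sc | cT | ci | iT | ii

Unit productions: G->S, T->G.
Unit pairs (A ⇒* B via units): (G,S), (T,G), (T,S).
S: inherits non-unit rules of {S} → Sc | cT | ci.
G: inherits non-unit rules of {G, S} → GT | Sc | c | cT | ci.
T: inherits non-unit rules of {G, S, T} → GT | Sc | c | cT | ci | iT | ii.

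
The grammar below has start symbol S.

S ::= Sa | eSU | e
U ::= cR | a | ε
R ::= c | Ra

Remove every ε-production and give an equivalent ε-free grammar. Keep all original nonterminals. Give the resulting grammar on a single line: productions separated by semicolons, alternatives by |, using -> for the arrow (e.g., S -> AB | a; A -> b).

S -> e | Sa | eS | eSU; R -> c | Ra; U -> a | cR

Nullable set: {U}.
S -> eSU: U nullable, giving eS | eSU.
Drop U -> ε.
Unchanged (no nullable symbols): S -> Sa; S -> e; R -> Ra; R -> c; U -> a; U -> cR.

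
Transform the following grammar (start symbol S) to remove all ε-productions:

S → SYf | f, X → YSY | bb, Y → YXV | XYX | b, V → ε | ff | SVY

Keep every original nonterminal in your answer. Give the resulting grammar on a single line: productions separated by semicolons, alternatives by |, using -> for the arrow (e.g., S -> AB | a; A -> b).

S -> f | SYf; V -> SY | ff | SVY; X -> bb | YSY; Y -> b | YX | XYX | YXV

Nullable set: {V}.
Drop V -> ε.
V -> SVY: V nullable, giving SVY | SY.
Y -> YXV: V nullable, giving YX | YXV.
Unchanged (no nullable symbols): S -> SYf; S -> f; V -> ff; X -> YSY; X -> bb; Y -> XYX; Y -> b.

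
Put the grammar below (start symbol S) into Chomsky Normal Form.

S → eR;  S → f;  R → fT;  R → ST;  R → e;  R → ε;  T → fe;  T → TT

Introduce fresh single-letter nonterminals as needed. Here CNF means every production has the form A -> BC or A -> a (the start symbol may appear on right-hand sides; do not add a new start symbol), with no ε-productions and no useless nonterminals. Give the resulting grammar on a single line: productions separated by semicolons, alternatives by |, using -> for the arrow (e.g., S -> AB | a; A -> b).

Nullable: {R}; after ε-elimination: S -> e | f | eR; R -> e | ST | fT; T -> TT | fe.
No unit productions to eliminate.
TERM: introduce B -> e, A -> f and substitute in every rule of length ≥2.

S -> e | f | BR; A -> f; B -> e; R -> e | AT | ST; T -> AB | TT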